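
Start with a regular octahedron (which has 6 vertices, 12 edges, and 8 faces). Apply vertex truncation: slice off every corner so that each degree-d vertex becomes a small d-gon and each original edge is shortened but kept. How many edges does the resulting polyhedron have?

36

Truncation replaces each original edge-end by a new vertex, so V′ = 2E = 24.
Each original edge survives, and each old vertex of degree d contributes d new edges; summing degrees gives Σd = 2E, so E′ = E + 2E = 3E = 36.
Each original face survives and each original vertex becomes one new face: F′ = F + V = 14.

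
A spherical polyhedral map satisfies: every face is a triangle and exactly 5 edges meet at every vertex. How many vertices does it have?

12

Each face has 3 edges and each edge borders two faces, so 2E = 3F.
Each vertex has degree 5, so 5V = 2E and hence V = 3F/5.
Euler: V − E + F = 2 ⇒ (3F/5) − (3F/2) + F = 2.
Multiply by 10: (6 − 15 + 10)F = 20, i.e. 1F = 20.
So F = 20, E = 3·20/2 = 30, V = 3·20/5 = 12.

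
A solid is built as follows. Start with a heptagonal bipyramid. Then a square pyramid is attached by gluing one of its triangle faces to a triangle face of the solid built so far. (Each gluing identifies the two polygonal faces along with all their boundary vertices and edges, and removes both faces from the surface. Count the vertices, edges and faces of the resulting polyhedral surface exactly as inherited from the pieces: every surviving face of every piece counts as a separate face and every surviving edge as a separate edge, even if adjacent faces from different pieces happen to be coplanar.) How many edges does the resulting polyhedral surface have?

26

A heptagonal bipyramid: V=9, E=21, F=14.
Attach a square pyramid (V=5, E=8, F=5) along a 3-gon: merge 3 vertices and 3 edges, delete both glued faces → V=11, E=26, F=17.
Check: V − E + F = 11 − 26 + 17 = 2.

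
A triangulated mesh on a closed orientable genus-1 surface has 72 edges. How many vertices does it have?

24

χ = 2 − 2·1 = 0, and every face is a triangle so 3F = 2E.
F = 2E/3 = 48. Then V = 0 + E − F = 0 + 72 − 48 = 24.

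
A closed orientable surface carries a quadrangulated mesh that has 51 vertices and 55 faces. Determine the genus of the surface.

3

Every face is a square, so 2E = 4·55 = 220, giving E = 110.
χ = V − E + F = 51 − 110 + 55 = -4.
For a closed orientable surface χ = 2 − 2g, so g = (2 − (-4))/2 = 3.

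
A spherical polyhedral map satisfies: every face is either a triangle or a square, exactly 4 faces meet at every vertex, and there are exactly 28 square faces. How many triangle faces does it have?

8

Let x be the number of triangles; then F = 28 + x.
Edge–face incidences: 2E = 4·28 + 3·x = 112 + 3x.
Every vertex has degree 4, so 4V = 2E.
Euler: V − E + F = 2 ⇒ (2E)/4 − E + (28 + x) = 2.
Multiply by 8: 2·(2E) − 4·(2E) + 8·(28 + x) = 16, i.e. 224 + 8x − 2·(112 + 3x) = 16.
Collecting terms: 2x = 16, so x = 8.
Then 2E = 112 + 3·8 = 136, so E = 68, V = 2E/4 = 34, F = 28 + 8 = 36.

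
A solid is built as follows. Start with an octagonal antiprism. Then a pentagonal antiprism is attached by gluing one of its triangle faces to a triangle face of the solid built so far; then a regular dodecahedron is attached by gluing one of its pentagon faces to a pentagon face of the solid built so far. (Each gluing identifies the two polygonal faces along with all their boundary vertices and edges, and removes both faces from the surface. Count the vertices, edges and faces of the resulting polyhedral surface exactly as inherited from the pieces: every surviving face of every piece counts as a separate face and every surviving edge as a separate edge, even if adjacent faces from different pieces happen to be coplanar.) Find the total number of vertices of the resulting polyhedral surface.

An octagonal antiprism: V=16, E=32, F=18.
Attach a pentagonal antiprism (V=10, E=20, F=12) along a 3-gon: merge 3 vertices and 3 edges, delete both glued faces → V=23, E=49, F=28.
Attach a regular dodecahedron (V=20, E=30, F=12) along a 5-gon: merge 5 vertices and 5 edges, delete both glued faces → V=38, E=74, F=38.
Check: V − E + F = 38 − 74 + 38 = 2.

38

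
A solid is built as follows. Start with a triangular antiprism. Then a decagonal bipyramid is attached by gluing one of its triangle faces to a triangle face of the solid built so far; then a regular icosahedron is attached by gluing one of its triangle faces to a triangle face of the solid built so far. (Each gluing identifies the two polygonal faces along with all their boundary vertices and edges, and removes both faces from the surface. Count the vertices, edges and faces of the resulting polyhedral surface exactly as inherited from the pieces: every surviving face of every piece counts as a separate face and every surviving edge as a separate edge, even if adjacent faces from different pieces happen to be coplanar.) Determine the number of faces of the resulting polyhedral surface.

A triangular antiprism: V=6, E=12, F=8.
Attach a decagonal bipyramid (V=12, E=30, F=20) along a 3-gon: merge 3 vertices and 3 edges, delete both glued faces → V=15, E=39, F=26.
Attach a regular icosahedron (V=12, E=30, F=20) along a 3-gon: merge 3 vertices and 3 edges, delete both glued faces → V=24, E=66, F=44.
Check: V − E + F = 24 − 66 + 44 = 2.

44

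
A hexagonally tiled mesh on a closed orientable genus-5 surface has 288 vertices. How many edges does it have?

χ = 2 − 2·5 = -8, and every face is a hexagon so 6F = 2E.
V − E + F = -8 with E = 6F/2 gives 288 − (6/2 − 1)·F = -8, so F = 148 and E = 444.

444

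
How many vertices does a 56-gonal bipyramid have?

58

A bipyramid over an n-gon has 2n triangular faces and n + 2 vertices: V = 56 + 2 = 58, E = 3·56 = 168, F = 2·56 = 112.
Check: V − E + F = 58 − 168 + 112 = 2.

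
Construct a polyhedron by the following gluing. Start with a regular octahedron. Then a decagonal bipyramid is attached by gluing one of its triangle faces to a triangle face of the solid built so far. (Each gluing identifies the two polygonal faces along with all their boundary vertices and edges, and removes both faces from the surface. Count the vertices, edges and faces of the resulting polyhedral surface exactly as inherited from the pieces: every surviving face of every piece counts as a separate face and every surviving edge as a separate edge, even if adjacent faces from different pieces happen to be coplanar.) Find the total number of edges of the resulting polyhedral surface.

39

A regular octahedron: V=6, E=12, F=8.
Attach a decagonal bipyramid (V=12, E=30, F=20) along a 3-gon: merge 3 vertices and 3 edges, delete both glued faces → V=15, E=39, F=26.
Check: V − E + F = 15 − 39 + 26 = 2.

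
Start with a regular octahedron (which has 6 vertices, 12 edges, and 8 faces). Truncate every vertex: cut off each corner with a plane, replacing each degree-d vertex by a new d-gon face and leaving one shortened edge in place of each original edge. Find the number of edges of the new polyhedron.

Truncation replaces each original edge-end by a new vertex, so V′ = 2E = 24.
Each original edge survives, and each old vertex of degree d contributes d new edges; summing degrees gives Σd = 2E, so E′ = E + 2E = 3E = 36.
Each original face survives and each original vertex becomes one new face: F′ = F + V = 14.

36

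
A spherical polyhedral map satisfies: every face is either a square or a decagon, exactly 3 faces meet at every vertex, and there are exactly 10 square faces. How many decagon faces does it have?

2

Let x be the number of decagons; then F = 10 + x.
Edge–face incidences: 2E = 4·10 + 10·x = 40 + 10x.
Every vertex has degree 3, so 3V = 2E.
Euler: V − E + F = 2 ⇒ (2E)/3 − E + (10 + x) = 2.
Multiply by 6: 2·(2E) − 3·(2E) + 6·(10 + x) = 12, i.e. 60 + 6x − (40 + 10x) = 12.
Collecting terms: −4x + 20 = 12, so −4x = −8, so x = 2.
Then 2E = 40 + 10·2 = 60, so E = 30, V = 2E/3 = 20, F = 10 + 2 = 12.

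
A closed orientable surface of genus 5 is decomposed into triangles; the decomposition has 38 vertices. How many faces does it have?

χ = 2 − 2·5 = -8, and every face is a triangle so 3F = 2E.
V − E + F = -8 with E = 3F/2 gives 38 − (3/2 − 1)·F = -8, so F = 92 and E = 138.

92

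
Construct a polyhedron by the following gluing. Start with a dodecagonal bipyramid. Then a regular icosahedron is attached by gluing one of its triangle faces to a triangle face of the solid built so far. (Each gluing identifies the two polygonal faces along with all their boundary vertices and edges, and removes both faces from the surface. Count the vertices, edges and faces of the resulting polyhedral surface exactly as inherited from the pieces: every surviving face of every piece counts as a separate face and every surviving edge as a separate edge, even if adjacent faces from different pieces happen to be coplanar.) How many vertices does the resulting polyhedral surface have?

23

A dodecagonal bipyramid: V=14, E=36, F=24.
Attach a regular icosahedron (V=12, E=30, F=20) along a 3-gon: merge 3 vertices and 3 edges, delete both glued faces → V=23, E=63, F=42.
Check: V − E + F = 23 − 63 + 42 = 2.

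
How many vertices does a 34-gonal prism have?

A prism on an n-gon has two n-gon bases and n rectangular sides: V = 2·34 = 68, E = 3·34 = 102, F = 34 + 2 = 36.
Check: V − E + F = 68 − 102 + 36 = 2.

68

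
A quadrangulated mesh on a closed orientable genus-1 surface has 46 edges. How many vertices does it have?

23

χ = 2 − 2·1 = 0, and every face is a square so 4F = 2E.
F = 2E/4 = 23. Then V = 0 + E − F = 0 + 46 − 23 = 23.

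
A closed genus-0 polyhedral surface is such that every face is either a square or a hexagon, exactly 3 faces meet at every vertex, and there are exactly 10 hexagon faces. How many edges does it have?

42

Let x be the number of squares; then F = 10 + x.
Edge–face incidences: 2E = 6·10 + 4·x = 60 + 4x.
Every vertex has degree 3, so 3V = 2E.
Euler: V − E + F = 2 ⇒ (2E)/3 − E + (10 + x) = 2.
Multiply by 6: 2·(2E) − 3·(2E) + 6·(10 + x) = 12, i.e. 60 + 6x − (60 + 4x) = 12.
Collecting terms: 2x = 12, so x = 6.
Then 2E = 60 + 4·6 = 84, so E = 42, V = 2E/3 = 28, F = 10 + 6 = 16.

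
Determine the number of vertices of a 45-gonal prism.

90

A prism on an n-gon has two n-gon bases and n rectangular sides: V = 2·45 = 90, E = 3·45 = 135, F = 45 + 2 = 47.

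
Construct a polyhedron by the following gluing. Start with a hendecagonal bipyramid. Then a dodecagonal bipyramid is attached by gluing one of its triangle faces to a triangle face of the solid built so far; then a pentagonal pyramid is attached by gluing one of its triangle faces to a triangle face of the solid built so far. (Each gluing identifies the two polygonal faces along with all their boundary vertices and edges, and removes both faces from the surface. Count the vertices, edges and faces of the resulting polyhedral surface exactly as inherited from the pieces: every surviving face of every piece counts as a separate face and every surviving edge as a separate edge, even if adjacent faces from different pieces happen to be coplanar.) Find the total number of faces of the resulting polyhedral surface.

A hendecagonal bipyramid: V=13, E=33, F=22.
Attach a dodecagonal bipyramid (V=14, E=36, F=24) along a 3-gon: merge 3 vertices and 3 edges, delete both glued faces → V=24, E=66, F=44.
Attach a pentagonal pyramid (V=6, E=10, F=6) along a 3-gon: merge 3 vertices and 3 edges, delete both glued faces → V=27, E=73, F=48.
Check: V − E + F = 27 − 73 + 48 = 2.

48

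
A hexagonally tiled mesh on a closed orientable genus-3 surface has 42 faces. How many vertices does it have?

80

χ = 2 − 2·3 = -4, and every face is a hexagon so 6F = 2E.
E = 6·42/2 = 126. Then V = -4 + E − F = -4 + 126 − 42 = 80.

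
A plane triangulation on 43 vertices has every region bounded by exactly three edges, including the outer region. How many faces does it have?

In a plane triangulation 3F = 2E and V − E + F = 2, so F = 2V − 4 = 2·43 − 4 = 82.

82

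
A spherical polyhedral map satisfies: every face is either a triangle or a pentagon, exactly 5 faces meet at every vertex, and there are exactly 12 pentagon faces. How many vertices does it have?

60

Let x be the number of triangles; then F = 12 + x.
Edge–face incidences: 2E = 5·12 + 3·x = 60 + 3x.
Every vertex has degree 5, so 5V = 2E.
Euler: V − E + F = 2 ⇒ (2E)/5 − E + (12 + x) = 2.
Multiply by 10: 2·(2E) − 5·(2E) + 10·(12 + x) = 20, i.e. 120 + 10x − 3·(60 + 3x) = 20.
Collecting terms: x − 60 = 20, so x = 80.
Then 2E = 60 + 3·80 = 300, so E = 150, V = 2E/5 = 60, F = 12 + 80 = 92.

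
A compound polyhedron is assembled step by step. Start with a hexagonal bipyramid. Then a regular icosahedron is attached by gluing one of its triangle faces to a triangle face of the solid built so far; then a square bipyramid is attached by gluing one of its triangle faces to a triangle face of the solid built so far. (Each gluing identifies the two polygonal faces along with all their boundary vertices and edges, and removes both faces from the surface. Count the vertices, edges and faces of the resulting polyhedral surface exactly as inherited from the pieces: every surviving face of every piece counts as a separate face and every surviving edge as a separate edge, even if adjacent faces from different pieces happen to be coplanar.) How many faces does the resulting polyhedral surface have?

A hexagonal bipyramid: V=8, E=18, F=12.
Attach a regular icosahedron (V=12, E=30, F=20) along a 3-gon: merge 3 vertices and 3 edges, delete both glued faces → V=17, E=45, F=30.
Attach a square bipyramid (V=6, E=12, F=8) along a 3-gon: merge 3 vertices and 3 edges, delete both glued faces → V=20, E=54, F=36.
Check: V − E + F = 20 − 54 + 36 = 2.

36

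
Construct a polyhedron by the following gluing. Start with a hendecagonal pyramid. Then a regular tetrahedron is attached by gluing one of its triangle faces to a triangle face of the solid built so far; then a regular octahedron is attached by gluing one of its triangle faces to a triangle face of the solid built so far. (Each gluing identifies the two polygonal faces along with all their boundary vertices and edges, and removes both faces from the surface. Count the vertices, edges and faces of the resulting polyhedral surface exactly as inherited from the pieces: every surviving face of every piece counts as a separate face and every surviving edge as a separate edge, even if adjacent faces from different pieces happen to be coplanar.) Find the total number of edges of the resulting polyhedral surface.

A hendecagonal pyramid: V=12, E=22, F=12.
Attach a regular tetrahedron (V=4, E=6, F=4) along a 3-gon: merge 3 vertices and 3 edges, delete both glued faces → V=13, E=25, F=14.
Attach a regular octahedron (V=6, E=12, F=8) along a 3-gon: merge 3 vertices and 3 edges, delete both glued faces → V=16, E=34, F=20.
Check: V − E + F = 16 − 34 + 20 = 2.

34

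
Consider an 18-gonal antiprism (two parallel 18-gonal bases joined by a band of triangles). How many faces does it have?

38

An antiprism on an n-gon has two n-gon caps and 2n triangles: V = 2·18 = 36, E = 4·18 = 72, F = 2·18 + 2 = 38.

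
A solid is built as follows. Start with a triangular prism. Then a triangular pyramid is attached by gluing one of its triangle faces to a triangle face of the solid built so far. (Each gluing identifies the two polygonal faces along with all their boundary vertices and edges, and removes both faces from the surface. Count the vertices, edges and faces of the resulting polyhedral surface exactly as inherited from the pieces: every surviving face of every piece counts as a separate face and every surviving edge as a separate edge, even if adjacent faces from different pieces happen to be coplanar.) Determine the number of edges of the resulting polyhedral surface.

A triangular prism: V=6, E=9, F=5.
Attach a triangular pyramid (V=4, E=6, F=4) along a 3-gon: merge 3 vertices and 3 edges, delete both glued faces → V=7, E=12, F=7.
Check: V − E + F = 7 − 12 + 7 = 2.

12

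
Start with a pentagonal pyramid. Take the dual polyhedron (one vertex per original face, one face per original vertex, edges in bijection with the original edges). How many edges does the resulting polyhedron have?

The base solid has V = 6, E = 10, F = 6.
The dual swaps V and F and preserves E: V′ = F = 6, E′ = E = 10, F′ = V = 6.

10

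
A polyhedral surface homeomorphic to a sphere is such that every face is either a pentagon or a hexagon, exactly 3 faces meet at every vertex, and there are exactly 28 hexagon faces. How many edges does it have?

Let x be the number of pentagons; then F = 28 + x.
Edge–face incidences: 2E = 6·28 + 5·x = 168 + 5x.
Every vertex has degree 3, so 3V = 2E.
Euler: V − E + F = 2 ⇒ (2E)/3 − E + (28 + x) = 2.
Multiply by 6: 2·(2E) − 3·(2E) + 6·(28 + x) = 12, i.e. 168 + 6x − (168 + 5x) = 12.
Collecting terms: x = 12.
Then 2E = 168 + 5·12 = 228, so E = 114, V = 2E/3 = 76, F = 28 + 12 = 40.

114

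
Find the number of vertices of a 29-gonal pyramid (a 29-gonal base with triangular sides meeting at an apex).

A pyramid on an n-gon base has one n-gon and n triangles: V = 29 + 1 = 30, E = 2·29 = 58, F = 29 + 1 = 30.
Check: V − E + F = 30 − 58 + 30 = 2.

30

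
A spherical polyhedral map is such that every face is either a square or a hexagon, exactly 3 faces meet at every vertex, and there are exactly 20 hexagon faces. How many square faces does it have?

Let x be the number of squares; then F = 20 + x.
Edge–face incidences: 2E = 6·20 + 4·x = 120 + 4x.
Every vertex has degree 3, so 3V = 2E.
Euler: V − E + F = 2 ⇒ (2E)/3 − E + (20 + x) = 2.
Multiply by 6: 2·(2E) − 3·(2E) + 6·(20 + x) = 12, i.e. 120 + 6x − (120 + 4x) = 12.
Collecting terms: 2x = 12, so x = 6.
Then 2E = 120 + 4·6 = 144, so E = 72, V = 2E/3 = 48, F = 20 + 6 = 26.

6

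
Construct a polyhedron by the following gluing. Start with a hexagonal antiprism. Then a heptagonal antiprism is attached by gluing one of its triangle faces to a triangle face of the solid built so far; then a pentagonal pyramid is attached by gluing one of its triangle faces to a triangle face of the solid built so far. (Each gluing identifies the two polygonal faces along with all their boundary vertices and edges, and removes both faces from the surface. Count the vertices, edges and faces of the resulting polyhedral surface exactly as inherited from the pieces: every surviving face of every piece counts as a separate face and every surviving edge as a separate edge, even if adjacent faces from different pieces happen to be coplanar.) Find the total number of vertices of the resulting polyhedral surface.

A hexagonal antiprism: V=12, E=24, F=14.
Attach a heptagonal antiprism (V=14, E=28, F=16) along a 3-gon: merge 3 vertices and 3 edges, delete both glued faces → V=23, E=49, F=28.
Attach a pentagonal pyramid (V=6, E=10, F=6) along a 3-gon: merge 3 vertices and 3 edges, delete both glued faces → V=26, E=56, F=32.
Check: V − E + F = 26 − 56 + 32 = 2.

26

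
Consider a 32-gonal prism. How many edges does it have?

A prism on an n-gon has two n-gon bases and n rectangular sides: V = 2·32 = 64, E = 3·32 = 96, F = 32 + 2 = 34.
Check: V − E + F = 64 − 96 + 34 = 2.

96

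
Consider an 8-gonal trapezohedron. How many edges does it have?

The n-trapezohedron (dual of the n-antiprism) has V = 2·8 + 2 = 18, E = 4·8 = 32, F = 2·8 = 16.

32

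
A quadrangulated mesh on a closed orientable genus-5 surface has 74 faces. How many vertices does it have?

66

χ = 2 − 2·5 = -8, and every face is a square so 4F = 2E.
E = 4·74/2 = 148. Then V = -8 + E − F = -8 + 148 − 74 = 66.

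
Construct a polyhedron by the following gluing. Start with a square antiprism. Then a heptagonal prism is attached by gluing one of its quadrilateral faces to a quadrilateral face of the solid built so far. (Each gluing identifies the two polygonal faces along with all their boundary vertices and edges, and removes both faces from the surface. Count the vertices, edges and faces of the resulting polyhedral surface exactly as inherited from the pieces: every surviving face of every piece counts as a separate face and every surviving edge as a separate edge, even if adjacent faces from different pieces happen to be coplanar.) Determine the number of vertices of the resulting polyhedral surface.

A square antiprism: V=8, E=16, F=10.
Attach a heptagonal prism (V=14, E=21, F=9) along a 4-gon: merge 4 vertices and 4 edges, delete both glued faces → V=18, E=33, F=17.
Check: V − E + F = 18 − 33 + 17 = 2.

18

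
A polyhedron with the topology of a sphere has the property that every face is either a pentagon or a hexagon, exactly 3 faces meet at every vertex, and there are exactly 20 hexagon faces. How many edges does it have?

Let x be the number of pentagons; then F = 20 + x.
Edge–face incidences: 2E = 6·20 + 5·x = 120 + 5x.
Every vertex has degree 3, so 3V = 2E.
Euler: V − E + F = 2 ⇒ (2E)/3 − E + (20 + x) = 2.
Multiply by 6: 2·(2E) − 3·(2E) + 6·(20 + x) = 12, i.e. 120 + 6x − (120 + 5x) = 12.
Collecting terms: x = 12.
Then 2E = 120 + 5·12 = 180, so E = 90, V = 2E/3 = 60, F = 20 + 12 = 32.

90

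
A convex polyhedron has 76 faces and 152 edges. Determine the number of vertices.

Here V − E + F = 2.
V = 2 + E − F = 2 + 152 − 76 = 78.

78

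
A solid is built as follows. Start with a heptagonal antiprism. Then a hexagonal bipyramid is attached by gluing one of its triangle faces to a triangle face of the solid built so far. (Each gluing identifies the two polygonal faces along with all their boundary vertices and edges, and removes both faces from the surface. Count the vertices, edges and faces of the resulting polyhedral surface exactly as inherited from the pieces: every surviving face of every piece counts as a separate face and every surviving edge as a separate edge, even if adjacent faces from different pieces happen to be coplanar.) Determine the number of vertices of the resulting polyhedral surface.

19

A heptagonal antiprism: V=14, E=28, F=16.
Attach a hexagonal bipyramid (V=8, E=18, F=12) along a 3-gon: merge 3 vertices and 3 edges, delete both glued faces → V=19, E=43, F=26.
Check: V − E + F = 19 − 43 + 26 = 2.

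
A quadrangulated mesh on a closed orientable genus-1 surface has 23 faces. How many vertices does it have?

23

χ = 2 − 2·1 = 0, and every face is a square so 4F = 2E.
E = 4·23/2 = 46. Then V = 0 + E − F = 0 + 46 − 23 = 23.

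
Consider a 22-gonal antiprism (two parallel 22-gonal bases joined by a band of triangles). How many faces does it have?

46

An antiprism on an n-gon has two n-gon caps and 2n triangles: V = 2·22 = 44, E = 4·22 = 88, F = 2·22 + 2 = 46.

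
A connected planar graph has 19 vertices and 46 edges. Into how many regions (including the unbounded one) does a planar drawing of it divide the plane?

Euler's formula for a connected plane graph: V − E + F = 2, so F = 2 − 19 + 46 = 29.

29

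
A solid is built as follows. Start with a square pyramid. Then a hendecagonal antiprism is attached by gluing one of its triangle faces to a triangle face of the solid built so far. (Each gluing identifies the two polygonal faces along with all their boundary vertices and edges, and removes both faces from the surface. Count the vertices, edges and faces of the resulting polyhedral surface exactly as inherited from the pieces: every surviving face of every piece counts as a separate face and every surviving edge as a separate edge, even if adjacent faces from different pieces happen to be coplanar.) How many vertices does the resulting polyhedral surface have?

24

A square pyramid: V=5, E=8, F=5.
Attach a hendecagonal antiprism (V=22, E=44, F=24) along a 3-gon: merge 3 vertices and 3 edges, delete both glued faces → V=24, E=49, F=27.
Check: V − E + F = 24 − 49 + 27 = 2.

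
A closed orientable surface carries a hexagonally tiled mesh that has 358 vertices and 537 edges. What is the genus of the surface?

1

Every face is a hexagon and each edge borders two faces, so 6F = 2·537, giving F = 179.
χ = V − E + F = 358 − 537 + 179 = 0.
For a closed orientable surface χ = 2 − 2g, so g = (2 − (0))/2 = 1.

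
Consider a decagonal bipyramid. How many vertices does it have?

A bipyramid over an n-gon has 2n triangular faces and n + 2 vertices: V = 10 + 2 = 12, E = 3·10 = 30, F = 2·10 = 20.

12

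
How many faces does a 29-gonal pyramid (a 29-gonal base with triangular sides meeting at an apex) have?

30

A pyramid on an n-gon base has one n-gon and n triangles: V = 29 + 1 = 30, E = 2·29 = 58, F = 29 + 1 = 30.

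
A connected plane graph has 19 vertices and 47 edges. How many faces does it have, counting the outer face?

Euler's formula for a connected plane graph: V − E + F = 2, so F = 2 − 19 + 47 = 30.

30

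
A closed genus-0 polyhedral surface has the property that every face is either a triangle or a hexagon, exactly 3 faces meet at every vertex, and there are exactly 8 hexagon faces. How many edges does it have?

30

Let x be the number of triangles; then F = 8 + x.
Edge–face incidences: 2E = 6·8 + 3·x = 48 + 3x.
Every vertex has degree 3, so 3V = 2E.
Euler: V − E + F = 2 ⇒ (2E)/3 − E + (8 + x) = 2.
Multiply by 6: 2·(2E) − 3·(2E) + 6·(8 + x) = 12, i.e. 48 + 6x − (48 + 3x) = 12.
Collecting terms: 3x = 12, so x = 4.
Then 2E = 48 + 3·4 = 60, so E = 30, V = 2E/3 = 20, F = 8 + 4 = 12.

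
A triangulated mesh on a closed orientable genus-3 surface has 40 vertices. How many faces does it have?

88

χ = 2 − 2·3 = -4, and every face is a triangle so 3F = 2E.
V − E + F = -4 with E = 3F/2 gives 40 − (3/2 − 1)·F = -4, so F = 88 and E = 132.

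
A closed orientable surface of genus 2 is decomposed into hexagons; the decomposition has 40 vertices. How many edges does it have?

χ = 2 − 2·2 = -2, and every face is a hexagon so 6F = 2E.
V − E + F = -2 with E = 6F/2 gives 40 − (6/2 − 1)·F = -2, so F = 21 and E = 63.

63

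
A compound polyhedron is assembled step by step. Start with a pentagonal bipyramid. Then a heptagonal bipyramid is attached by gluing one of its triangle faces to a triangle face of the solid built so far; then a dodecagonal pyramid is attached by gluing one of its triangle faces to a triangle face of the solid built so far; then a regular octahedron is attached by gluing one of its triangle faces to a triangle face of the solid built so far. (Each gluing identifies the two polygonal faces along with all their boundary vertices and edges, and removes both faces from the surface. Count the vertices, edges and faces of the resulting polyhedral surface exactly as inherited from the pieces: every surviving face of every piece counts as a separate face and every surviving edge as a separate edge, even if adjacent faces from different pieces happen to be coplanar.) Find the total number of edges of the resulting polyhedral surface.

63

A pentagonal bipyramid: V=7, E=15, F=10.
Attach a heptagonal bipyramid (V=9, E=21, F=14) along a 3-gon: merge 3 vertices and 3 edges, delete both glued faces → V=13, E=33, F=22.
Attach a dodecagonal pyramid (V=13, E=24, F=13) along a 3-gon: merge 3 vertices and 3 edges, delete both glued faces → V=23, E=54, F=33.
Attach a regular octahedron (V=6, E=12, F=8) along a 3-gon: merge 3 vertices and 3 edges, delete both glued faces → V=26, E=63, F=39.
Check: V − E + F = 26 − 63 + 39 = 2.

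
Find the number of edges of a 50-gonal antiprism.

200

An antiprism on an n-gon has two n-gon caps and 2n triangles: V = 2·50 = 100, E = 4·50 = 200, F = 2·50 + 2 = 102.
Check: V − E + F = 100 − 200 + 102 = 2.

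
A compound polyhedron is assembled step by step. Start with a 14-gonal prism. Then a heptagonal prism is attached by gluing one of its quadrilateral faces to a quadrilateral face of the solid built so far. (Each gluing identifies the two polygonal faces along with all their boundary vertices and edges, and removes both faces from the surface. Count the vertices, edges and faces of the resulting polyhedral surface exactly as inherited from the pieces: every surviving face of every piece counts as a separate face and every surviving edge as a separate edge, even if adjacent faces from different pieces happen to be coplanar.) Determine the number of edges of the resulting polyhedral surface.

59

A 14-gonal prism: V=28, E=42, F=16.
Attach a heptagonal prism (V=14, E=21, F=9) along a 4-gon: merge 4 vertices and 4 edges, delete both glued faces → V=38, E=59, F=23.
Check: V − E + F = 38 − 59 + 23 = 2.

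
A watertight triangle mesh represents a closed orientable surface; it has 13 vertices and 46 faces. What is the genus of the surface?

6

Every face is a triangle, so 2E = 3·46 = 138, giving E = 69.
χ = V − E + F = 13 − 69 + 46 = -10.
For a closed orientable surface χ = 2 − 2g, so g = (2 − (-10))/2 = 6.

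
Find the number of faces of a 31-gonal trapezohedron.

62

The n-trapezohedron (dual of the n-antiprism) has V = 2·31 + 2 = 64, E = 4·31 = 124, F = 2·31 = 62.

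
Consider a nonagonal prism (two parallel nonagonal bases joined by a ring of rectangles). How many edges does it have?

27

A prism on an n-gon has two n-gon bases and n rectangular sides: V = 2·9 = 18, E = 3·9 = 27, F = 9 + 2 = 11.
Check: V − E + F = 18 − 27 + 11 = 2.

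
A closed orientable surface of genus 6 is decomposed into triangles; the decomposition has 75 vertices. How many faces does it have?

χ = 2 − 2·6 = -10, and every face is a triangle so 3F = 2E.
V − E + F = -10 with E = 3F/2 gives 75 − (3/2 − 1)·F = -10, so F = 170 and E = 255.

170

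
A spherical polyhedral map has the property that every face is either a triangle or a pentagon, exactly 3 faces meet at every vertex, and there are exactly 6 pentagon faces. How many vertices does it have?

12

Let x be the number of triangles; then F = 6 + x.
Edge–face incidences: 2E = 5·6 + 3·x = 30 + 3x.
Every vertex has degree 3, so 3V = 2E.
Euler: V − E + F = 2 ⇒ (2E)/3 − E + (6 + x) = 2.
Multiply by 6: 2·(2E) − 3·(2E) + 6·(6 + x) = 12, i.e. 36 + 6x − (30 + 3x) = 12.
Collecting terms: 3x + 6 = 12, so 3x = 6, so x = 2.
Then 2E = 30 + 3·2 = 36, so E = 18, V = 2E/3 = 12, F = 6 + 2 = 8.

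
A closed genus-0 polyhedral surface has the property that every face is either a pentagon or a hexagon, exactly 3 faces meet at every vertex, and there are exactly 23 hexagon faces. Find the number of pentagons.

Let x be the number of pentagons; then F = 23 + x.
Edge–face incidences: 2E = 6·23 + 5·x = 138 + 5x.
Every vertex has degree 3, so 3V = 2E.
Euler: V − E + F = 2 ⇒ (2E)/3 − E + (23 + x) = 2.
Multiply by 6: 2·(2E) − 3·(2E) + 6·(23 + x) = 12, i.e. 138 + 6x − (138 + 5x) = 12.
Collecting terms: x = 12.
Then 2E = 138 + 5·12 = 198, so E = 99, V = 2E/3 = 66, F = 23 + 12 = 35.

12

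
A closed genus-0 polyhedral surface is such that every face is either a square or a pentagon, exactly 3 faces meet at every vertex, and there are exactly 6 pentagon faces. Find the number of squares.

3

Let x be the number of squares; then F = 6 + x.
Edge–face incidences: 2E = 5·6 + 4·x = 30 + 4x.
Every vertex has degree 3, so 3V = 2E.
Euler: V − E + F = 2 ⇒ (2E)/3 − E + (6 + x) = 2.
Multiply by 6: 2·(2E) − 3·(2E) + 6·(6 + x) = 12, i.e. 36 + 6x − (30 + 4x) = 12.
Collecting terms: 2x + 6 = 12, so 2x = 6, so x = 3.
Then 2E = 30 + 4·3 = 42, so E = 21, V = 2E/3 = 14, F = 6 + 3 = 9.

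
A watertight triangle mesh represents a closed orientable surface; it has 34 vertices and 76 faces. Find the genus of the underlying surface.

3

Every face is a triangle, so 2E = 3·76 = 228, giving E = 114.
χ = V − E + F = 34 − 114 + 76 = -4.
For a closed orientable surface χ = 2 − 2g, so g = (2 − (-4))/2 = 3.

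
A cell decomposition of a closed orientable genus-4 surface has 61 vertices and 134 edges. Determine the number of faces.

For a closed orientable surface of genus 4, χ = 2 − 2·4 = -6.
F = -6 − V + E = -6 − 61 + 134 = 67.

67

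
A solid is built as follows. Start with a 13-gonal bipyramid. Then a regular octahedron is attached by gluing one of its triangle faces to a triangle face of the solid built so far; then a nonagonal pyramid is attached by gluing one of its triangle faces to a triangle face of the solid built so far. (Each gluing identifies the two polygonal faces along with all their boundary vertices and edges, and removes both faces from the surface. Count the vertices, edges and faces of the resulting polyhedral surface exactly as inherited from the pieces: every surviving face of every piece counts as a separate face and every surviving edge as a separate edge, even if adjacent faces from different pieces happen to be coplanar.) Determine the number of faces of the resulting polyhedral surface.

40

A 13-gonal bipyramid: V=15, E=39, F=26.
Attach a regular octahedron (V=6, E=12, F=8) along a 3-gon: merge 3 vertices and 3 edges, delete both glued faces → V=18, E=48, F=32.
Attach a nonagonal pyramid (V=10, E=18, F=10) along a 3-gon: merge 3 vertices and 3 edges, delete both glued faces → V=25, E=63, F=40.
Check: V − E + F = 25 − 63 + 40 = 2.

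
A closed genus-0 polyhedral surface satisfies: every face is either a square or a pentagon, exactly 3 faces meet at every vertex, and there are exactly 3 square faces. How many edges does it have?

21

Let x be the number of pentagons; then F = 3 + x.
Edge–face incidences: 2E = 4·3 + 5·x = 12 + 5x.
Every vertex has degree 3, so 3V = 2E.
Euler: V − E + F = 2 ⇒ (2E)/3 − E + (3 + x) = 2.
Multiply by 6: 2·(2E) − 3·(2E) + 6·(3 + x) = 12, i.e. 18 + 6x − (12 + 5x) = 12.
Collecting terms: x + 6 = 12, so x = 6.
Then 2E = 12 + 5·6 = 42, so E = 21, V = 2E/3 = 14, F = 3 + 6 = 9.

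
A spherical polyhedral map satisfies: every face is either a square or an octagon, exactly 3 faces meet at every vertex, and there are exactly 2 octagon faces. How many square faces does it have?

Let x be the number of squares; then F = 2 + x.
Edge–face incidences: 2E = 8·2 + 4·x = 16 + 4x.
Every vertex has degree 3, so 3V = 2E.
Euler: V − E + F = 2 ⇒ (2E)/3 − E + (2 + x) = 2.
Multiply by 6: 2·(2E) − 3·(2E) + 6·(2 + x) = 12, i.e. 12 + 6x − (16 + 4x) = 12.
Collecting terms: 2x − 4 = 12, so 2x = 16, so x = 8.
Then 2E = 16 + 4·8 = 48, so E = 24, V = 2E/3 = 16, F = 2 + 8 = 10.

8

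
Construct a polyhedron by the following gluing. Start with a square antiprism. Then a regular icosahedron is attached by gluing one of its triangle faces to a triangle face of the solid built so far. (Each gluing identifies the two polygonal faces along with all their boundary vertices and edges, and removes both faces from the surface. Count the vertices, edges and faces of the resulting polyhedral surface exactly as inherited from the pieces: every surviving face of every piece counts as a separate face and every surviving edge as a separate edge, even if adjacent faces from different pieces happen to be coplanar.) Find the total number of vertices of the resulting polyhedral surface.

A square antiprism: V=8, E=16, F=10.
Attach a regular icosahedron (V=12, E=30, F=20) along a 3-gon: merge 3 vertices and 3 edges, delete both glued faces → V=17, E=43, F=28.
Check: V − E + F = 17 − 43 + 28 = 2.

17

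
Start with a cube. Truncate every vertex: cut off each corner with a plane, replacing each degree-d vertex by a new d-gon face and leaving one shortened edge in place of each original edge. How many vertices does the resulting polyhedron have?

The base solid has V = 8, E = 12, F = 6.
Truncation replaces each original edge-end by a new vertex, so V′ = 2E = 24.
Each original edge survives, and each old vertex of degree d contributes d new edges; summing degrees gives Σd = 2E, so E′ = E + 2E = 3E = 36.
Each original face survives and each original vertex becomes one new face: F′ = F + V = 14.

24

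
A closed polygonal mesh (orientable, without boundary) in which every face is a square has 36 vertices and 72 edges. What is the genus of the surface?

1

Every face is a square and each edge borders two faces, so 4F = 2·72, giving F = 36.
χ = V − E + F = 36 − 72 + 36 = 0.
For a closed orientable surface χ = 2 − 2g, so g = (2 − (0))/2 = 1.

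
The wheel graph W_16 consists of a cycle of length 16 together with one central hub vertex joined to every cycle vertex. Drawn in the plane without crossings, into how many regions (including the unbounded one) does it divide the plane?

W_16 has V = 16 + 1 = 17 vertices and E = 2·16 = 32 edges.
By Euler's formula F = 2 − V + E = 2 − 17 + 32 = 17.

17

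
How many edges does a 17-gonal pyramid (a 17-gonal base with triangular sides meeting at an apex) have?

34

A pyramid on an n-gon base has one n-gon and n triangles: V = 17 + 1 = 18, E = 2·17 = 34, F = 17 + 1 = 18.
Check: V − E + F = 18 − 34 + 18 = 2.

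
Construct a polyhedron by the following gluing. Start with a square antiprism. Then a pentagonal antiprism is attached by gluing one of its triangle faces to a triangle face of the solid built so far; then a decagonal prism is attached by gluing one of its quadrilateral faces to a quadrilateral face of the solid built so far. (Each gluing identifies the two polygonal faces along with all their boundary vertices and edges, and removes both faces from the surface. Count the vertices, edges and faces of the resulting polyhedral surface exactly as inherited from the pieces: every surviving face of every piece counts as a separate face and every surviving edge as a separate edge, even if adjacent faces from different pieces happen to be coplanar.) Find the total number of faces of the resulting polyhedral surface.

A square antiprism: V=8, E=16, F=10.
Attach a pentagonal antiprism (V=10, E=20, F=12) along a 3-gon: merge 3 vertices and 3 edges, delete both glued faces → V=15, E=33, F=20.
Attach a decagonal prism (V=20, E=30, F=12) along a 4-gon: merge 4 vertices and 4 edges, delete both glued faces → V=31, E=59, F=30.
Check: V − E + F = 31 − 59 + 30 = 2.

30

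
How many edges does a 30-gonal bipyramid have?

90

A bipyramid over an n-gon has 2n triangular faces and n + 2 vertices: V = 30 + 2 = 32, E = 3·30 = 90, F = 2·30 = 60.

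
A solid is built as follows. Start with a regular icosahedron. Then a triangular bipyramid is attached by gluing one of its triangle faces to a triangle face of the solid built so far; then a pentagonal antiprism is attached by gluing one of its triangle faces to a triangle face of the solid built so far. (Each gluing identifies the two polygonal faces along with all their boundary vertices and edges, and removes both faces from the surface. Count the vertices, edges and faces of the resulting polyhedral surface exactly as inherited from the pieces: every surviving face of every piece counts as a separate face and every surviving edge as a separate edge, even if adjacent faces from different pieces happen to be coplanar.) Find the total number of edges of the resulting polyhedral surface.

53

A regular icosahedron: V=12, E=30, F=20.
Attach a triangular bipyramid (V=5, E=9, F=6) along a 3-gon: merge 3 vertices and 3 edges, delete both glued faces → V=14, E=36, F=24.
Attach a pentagonal antiprism (V=10, E=20, F=12) along a 3-gon: merge 3 vertices and 3 edges, delete both glued faces → V=21, E=53, F=34.
Check: V − E + F = 21 − 53 + 34 = 2.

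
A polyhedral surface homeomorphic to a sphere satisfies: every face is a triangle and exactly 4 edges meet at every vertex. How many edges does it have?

Each face has 3 edges and each edge borders two faces, so 2E = 3F.
Each vertex has degree 4, so 4V = 2E and hence V = 3F/4.
Euler: V − E + F = 2 ⇒ (3F/4) − (3F/2) + F = 2.
Multiply by 8: (6 − 12 + 8)F = 16, i.e. 2F = 16.
So F = 8, E = 3·8/2 = 12, V = 3·8/4 = 6.

12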